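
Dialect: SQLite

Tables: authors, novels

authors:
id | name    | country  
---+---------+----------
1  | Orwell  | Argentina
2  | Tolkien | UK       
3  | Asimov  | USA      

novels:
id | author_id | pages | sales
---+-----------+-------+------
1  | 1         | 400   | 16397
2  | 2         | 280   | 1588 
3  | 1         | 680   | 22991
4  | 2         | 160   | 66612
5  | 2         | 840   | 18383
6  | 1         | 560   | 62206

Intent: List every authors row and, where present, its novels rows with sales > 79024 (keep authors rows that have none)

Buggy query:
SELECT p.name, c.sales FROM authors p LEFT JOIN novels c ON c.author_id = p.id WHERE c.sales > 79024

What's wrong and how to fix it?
Bug: Filtering c.sales in WHERE discards the NULL rows produced by LEFT JOIN, turning it into an inner join

Fix: Put 'c.sales > 79024' in the JOIN's ON clause instead of WHERE

Corrected query:
SELECT p.name, c.sales FROM authors p LEFT JOIN novels c ON c.author_id = p.id AND c.sales > 79024

Result:
name    | sales
--------+------
Orwell  | NULL 
Tolkien | NULL 
Asimov  | NULL 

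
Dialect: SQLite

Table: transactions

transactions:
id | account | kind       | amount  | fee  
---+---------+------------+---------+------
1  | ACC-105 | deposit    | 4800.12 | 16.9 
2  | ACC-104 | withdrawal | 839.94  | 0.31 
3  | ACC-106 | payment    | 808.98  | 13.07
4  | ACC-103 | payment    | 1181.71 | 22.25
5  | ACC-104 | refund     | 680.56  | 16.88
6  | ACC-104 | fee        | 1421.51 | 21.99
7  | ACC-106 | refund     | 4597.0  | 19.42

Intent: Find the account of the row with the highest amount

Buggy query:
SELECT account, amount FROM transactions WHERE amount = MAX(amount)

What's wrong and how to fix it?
Bug: MAX(amount) is an aggregate and cannot be used directly in WHERE

Fix: Wrap MAX in a scalar subquery so WHERE compares against a single value

Corrected query:
SELECT account, amount FROM transactions WHERE amount = (SELECT MAX(amount) FROM transactions)

Result:
account | amount 
--------+--------
ACC-105 | 4800.12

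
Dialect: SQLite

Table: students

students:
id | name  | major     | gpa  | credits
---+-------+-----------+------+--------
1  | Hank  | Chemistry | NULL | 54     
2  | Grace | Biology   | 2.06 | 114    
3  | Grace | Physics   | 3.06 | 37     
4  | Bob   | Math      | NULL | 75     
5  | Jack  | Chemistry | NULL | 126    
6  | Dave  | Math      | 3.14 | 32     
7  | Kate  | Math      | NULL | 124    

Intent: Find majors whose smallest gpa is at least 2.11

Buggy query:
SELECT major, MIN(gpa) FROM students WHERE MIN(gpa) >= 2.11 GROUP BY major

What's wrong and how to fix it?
Bug: MIN() in WHERE is a misuse of aggregate

Fix: Replace WHERE with HAVING after the GROUP BY

Corrected query:
SELECT major, MIN(gpa) FROM students GROUP BY major HAVING MIN(gpa) >= 2.11

Result:
major   | MIN(gpa)
--------+---------
Math    | 3.14    
Physics | 3.06    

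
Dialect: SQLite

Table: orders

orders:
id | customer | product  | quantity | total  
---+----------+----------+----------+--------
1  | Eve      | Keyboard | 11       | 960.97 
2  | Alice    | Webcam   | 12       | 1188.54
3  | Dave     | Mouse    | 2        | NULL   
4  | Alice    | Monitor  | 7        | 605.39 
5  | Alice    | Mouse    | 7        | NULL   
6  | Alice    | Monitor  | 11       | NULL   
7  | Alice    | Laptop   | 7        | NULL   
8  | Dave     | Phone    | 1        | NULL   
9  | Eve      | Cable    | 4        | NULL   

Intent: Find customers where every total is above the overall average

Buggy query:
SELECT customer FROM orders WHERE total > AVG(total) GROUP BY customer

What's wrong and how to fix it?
Bug: AVG() is an aggregate; it can't sit directly in WHERE

Fix: Use a subquery for AVG and a HAVING MIN(...) filter so the condition holds for every row in the group

Corrected query:
SELECT customer FROM orders GROUP BY customer HAVING MIN(total) > (SELECT AVG(total) FROM orders)

Result:
customer
--------
Eve     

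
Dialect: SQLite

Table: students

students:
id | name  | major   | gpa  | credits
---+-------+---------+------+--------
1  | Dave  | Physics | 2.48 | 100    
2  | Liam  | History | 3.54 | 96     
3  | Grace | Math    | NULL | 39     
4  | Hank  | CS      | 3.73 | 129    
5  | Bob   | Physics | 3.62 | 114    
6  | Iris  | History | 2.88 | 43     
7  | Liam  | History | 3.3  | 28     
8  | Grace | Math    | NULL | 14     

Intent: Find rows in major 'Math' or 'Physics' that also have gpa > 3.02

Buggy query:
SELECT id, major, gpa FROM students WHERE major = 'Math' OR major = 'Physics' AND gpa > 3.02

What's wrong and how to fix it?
Bug: AND binds tighter than OR, so this parses as major = 'Math' OR (major = 'Physics' AND gpa > 3.02)

Fix: Add parentheses around the OR so the AND applies to both alternatives

Corrected query:
SELECT id, major, gpa FROM students WHERE (major = 'Math' OR major = 'Physics') AND gpa > 3.02

Result:
id | major   | gpa 
---+---------+-----
5  | Physics | 3.62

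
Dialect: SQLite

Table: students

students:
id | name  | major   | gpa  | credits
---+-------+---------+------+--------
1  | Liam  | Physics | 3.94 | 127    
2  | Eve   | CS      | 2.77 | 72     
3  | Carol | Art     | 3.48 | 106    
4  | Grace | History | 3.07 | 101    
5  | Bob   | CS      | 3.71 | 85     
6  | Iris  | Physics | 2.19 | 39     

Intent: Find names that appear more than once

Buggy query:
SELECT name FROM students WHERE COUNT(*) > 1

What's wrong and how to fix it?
Bug: COUNT(*) is an aggregate and cannot be used in WHERE

Fix: Group first, then use HAVING for the count condition

Corrected query:
SELECT name FROM students GROUP BY name HAVING COUNT(*) > 1

Result:
(no rows)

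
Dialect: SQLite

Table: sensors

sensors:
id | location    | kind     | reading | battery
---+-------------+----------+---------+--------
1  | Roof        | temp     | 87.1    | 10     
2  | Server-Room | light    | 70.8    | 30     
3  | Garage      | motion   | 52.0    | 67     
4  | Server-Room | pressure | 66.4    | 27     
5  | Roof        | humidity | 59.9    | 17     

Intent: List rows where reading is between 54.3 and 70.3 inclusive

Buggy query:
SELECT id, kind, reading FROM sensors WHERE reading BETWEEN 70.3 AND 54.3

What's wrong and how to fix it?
Bug: The bounds are reversed; BETWEEN a AND b requires a <= b to match anything

Fix: Swap the bounds so the smaller value comes first

Corrected query:
SELECT id, kind, reading FROM sensors WHERE reading BETWEEN 54.3 AND 70.3

Result:
id | kind     | reading
---+----------+--------
4  | pressure | 66.4   
5  | humidity | 59.9   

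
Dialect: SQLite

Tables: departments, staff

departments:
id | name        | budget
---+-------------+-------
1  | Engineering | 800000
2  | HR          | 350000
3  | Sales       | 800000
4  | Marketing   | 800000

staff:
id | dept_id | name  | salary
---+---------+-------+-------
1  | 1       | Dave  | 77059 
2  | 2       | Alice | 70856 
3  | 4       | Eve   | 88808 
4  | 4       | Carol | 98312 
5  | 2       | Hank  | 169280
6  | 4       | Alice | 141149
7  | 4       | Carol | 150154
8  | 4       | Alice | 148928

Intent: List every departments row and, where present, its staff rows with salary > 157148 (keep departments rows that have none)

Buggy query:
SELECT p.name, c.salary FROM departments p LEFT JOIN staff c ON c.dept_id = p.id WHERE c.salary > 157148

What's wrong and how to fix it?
Bug: A WHERE condition on the right-hand table after LEFT JOIN drops unmatched parents

Fix: Put 'c.salary > 157148' in the JOIN's ON clause instead of WHERE

Corrected query:
SELECT p.name, c.salary FROM departments p LEFT JOIN staff c ON c.dept_id = p.id AND c.salary > 157148

Result:
name        | salary
------------+-------
Engineering | NULL  
HR          | 169280
Sales       | NULL  
Marketing   | NULL  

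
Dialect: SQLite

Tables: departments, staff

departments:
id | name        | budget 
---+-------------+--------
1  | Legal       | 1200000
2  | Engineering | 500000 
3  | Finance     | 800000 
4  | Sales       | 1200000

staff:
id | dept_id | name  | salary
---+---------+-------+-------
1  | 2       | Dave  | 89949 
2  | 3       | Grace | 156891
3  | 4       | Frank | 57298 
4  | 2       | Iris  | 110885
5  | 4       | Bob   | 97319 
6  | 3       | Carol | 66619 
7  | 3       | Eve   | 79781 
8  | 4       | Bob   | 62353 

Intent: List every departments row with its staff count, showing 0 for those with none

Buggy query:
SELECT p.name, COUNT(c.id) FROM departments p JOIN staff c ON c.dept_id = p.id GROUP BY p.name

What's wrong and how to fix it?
Bug: INNER JOIN drops departments rows that have no matching staff rows

Fix: Switch to LEFT JOIN to retain unmatched parent rows

Corrected query:
SELECT p.name, COUNT(c.id) FROM departments p LEFT JOIN staff c ON c.dept_id = p.id GROUP BY p.name

Result:
name        | COUNT(c.id)
------------+------------
Engineering | 2          
Finance     | 3          
Legal       | 0          
Sales       | 3          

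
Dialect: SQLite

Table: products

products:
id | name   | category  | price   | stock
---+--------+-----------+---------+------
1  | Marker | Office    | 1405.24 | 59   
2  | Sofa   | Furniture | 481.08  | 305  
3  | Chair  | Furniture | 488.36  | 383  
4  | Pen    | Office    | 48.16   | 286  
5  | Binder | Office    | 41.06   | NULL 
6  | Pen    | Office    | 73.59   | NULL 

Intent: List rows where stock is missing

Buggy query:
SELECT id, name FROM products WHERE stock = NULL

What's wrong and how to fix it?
Bug: '= NULL' is always unknown in SQL three-valued logic, so no rows match

Fix: Replace '= NULL' with 'IS NULL'

Corrected query:
SELECT id, name FROM products WHERE stock IS NULL

Result:
id | name  
---+-------
5  | Binder
6  | Pen   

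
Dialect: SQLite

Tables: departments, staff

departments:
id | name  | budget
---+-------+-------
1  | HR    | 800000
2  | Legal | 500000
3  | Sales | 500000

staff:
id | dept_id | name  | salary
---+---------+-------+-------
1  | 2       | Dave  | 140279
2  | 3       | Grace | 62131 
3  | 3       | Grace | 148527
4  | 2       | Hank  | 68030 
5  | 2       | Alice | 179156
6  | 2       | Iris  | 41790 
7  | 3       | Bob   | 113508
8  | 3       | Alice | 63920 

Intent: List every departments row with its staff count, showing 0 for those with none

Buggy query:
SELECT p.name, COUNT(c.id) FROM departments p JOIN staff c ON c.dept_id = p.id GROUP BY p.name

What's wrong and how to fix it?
Bug: INNER JOIN drops departments rows that have no matching staff rows

Fix: Switch to LEFT JOIN to retain unmatched parent rows

Corrected query:
SELECT p.name, COUNT(c.id) FROM departments p LEFT JOIN staff c ON c.dept_id = p.id GROUP BY p.name

Result:
name  | COUNT(c.id)
------+------------
HR    | 0          
Legal | 4          
Sales | 4          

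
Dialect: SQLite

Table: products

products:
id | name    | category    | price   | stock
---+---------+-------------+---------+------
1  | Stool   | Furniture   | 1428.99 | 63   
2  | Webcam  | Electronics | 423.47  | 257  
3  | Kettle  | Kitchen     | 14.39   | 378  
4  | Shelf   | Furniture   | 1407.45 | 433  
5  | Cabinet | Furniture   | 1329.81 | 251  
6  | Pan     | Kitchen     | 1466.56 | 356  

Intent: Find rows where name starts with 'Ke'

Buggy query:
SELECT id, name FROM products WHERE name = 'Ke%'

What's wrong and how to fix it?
Bug: '=' compares the literal string including the % character; pattern matching needs LIKE

Fix: Use LIKE for wildcard pattern matching

Corrected query:
SELECT id, name FROM products WHERE name LIKE 'Ke%'

Result:
id | name  
---+-------
3  | Kettle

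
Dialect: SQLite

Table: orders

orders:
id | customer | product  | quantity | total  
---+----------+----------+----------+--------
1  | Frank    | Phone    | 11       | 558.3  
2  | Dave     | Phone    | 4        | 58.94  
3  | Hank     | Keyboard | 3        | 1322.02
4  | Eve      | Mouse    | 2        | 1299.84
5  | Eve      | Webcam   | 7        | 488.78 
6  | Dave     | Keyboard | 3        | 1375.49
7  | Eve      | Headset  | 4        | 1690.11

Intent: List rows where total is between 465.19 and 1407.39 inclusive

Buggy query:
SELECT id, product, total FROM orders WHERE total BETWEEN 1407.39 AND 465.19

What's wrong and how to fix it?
Bug: The bounds are reversed; BETWEEN a AND b requires a <= b to match anything

Fix: Write BETWEEN 465.19 AND 1407.39

Corrected query:
SELECT id, product, total FROM orders WHERE total BETWEEN 465.19 AND 1407.39

Result:
id | product  | total  
---+----------+--------
1  | Phone    | 558.3  
3  | Keyboard | 1322.02
4  | Mouse    | 1299.84
5  | Webcam   | 488.78 
6  | Keyboard | 1375.49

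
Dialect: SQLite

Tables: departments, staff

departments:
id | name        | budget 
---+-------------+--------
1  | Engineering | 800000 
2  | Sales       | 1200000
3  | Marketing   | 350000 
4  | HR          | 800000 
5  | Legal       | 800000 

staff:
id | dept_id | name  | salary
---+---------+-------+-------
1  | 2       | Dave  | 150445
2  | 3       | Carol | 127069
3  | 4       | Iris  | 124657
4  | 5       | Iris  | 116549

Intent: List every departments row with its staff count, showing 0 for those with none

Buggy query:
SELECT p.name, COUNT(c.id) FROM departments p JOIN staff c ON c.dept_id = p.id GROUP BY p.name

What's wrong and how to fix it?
Bug: An inner join excludes parents with zero children

Fix: Use LEFT JOIN so parents without children still appear (COUNT(c.id) gives 0)

Corrected query:
SELECT p.name, COUNT(c.id) FROM departments p LEFT JOIN staff c ON c.dept_id = p.id GROUP BY p.name

Result:
name        | COUNT(c.id)
------------+------------
Engineering | 0          
HR          | 1          
Legal       | 1          
Marketing   | 1          
Sales       | 1          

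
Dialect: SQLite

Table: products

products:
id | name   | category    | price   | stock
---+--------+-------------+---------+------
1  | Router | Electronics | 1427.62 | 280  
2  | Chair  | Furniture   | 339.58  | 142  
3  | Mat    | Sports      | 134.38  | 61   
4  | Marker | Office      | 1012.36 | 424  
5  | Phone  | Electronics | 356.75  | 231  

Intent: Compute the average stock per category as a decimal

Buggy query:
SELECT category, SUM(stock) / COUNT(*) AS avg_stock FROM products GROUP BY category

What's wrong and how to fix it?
Bug: SUM(stock) and COUNT(*) are both integers; the division truncates the fractional part

Fix: Cast one side to REAL so the division keeps the fractional part

Corrected query:
SELECT category, SUM(stock) * 1.0 / COUNT(*) AS avg_stock FROM products GROUP BY category

Result:
category    | avg_stock
------------+----------
Electronics | 255.5    
Furniture   | 142      
Office      | 424      
Sports      | 61       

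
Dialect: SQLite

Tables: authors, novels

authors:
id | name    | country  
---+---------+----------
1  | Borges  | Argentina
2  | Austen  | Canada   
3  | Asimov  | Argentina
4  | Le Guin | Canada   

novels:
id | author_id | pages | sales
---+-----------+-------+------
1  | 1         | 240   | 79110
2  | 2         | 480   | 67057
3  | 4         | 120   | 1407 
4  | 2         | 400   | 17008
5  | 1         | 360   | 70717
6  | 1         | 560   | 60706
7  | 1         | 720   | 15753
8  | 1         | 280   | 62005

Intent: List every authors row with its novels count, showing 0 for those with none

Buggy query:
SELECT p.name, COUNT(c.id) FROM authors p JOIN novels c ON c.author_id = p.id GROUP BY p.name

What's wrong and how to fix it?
Bug: An inner join excludes parents with zero children

Fix: Switch to LEFT JOIN to retain unmatched parent rows

Corrected query:
SELECT p.name, COUNT(c.id) FROM authors p LEFT JOIN novels c ON c.author_id = p.id GROUP BY p.name

Result:
name    | COUNT(c.id)
--------+------------
Asimov  | 0          
Austen  | 2          
Borges  | 5          
Le Guin | 1          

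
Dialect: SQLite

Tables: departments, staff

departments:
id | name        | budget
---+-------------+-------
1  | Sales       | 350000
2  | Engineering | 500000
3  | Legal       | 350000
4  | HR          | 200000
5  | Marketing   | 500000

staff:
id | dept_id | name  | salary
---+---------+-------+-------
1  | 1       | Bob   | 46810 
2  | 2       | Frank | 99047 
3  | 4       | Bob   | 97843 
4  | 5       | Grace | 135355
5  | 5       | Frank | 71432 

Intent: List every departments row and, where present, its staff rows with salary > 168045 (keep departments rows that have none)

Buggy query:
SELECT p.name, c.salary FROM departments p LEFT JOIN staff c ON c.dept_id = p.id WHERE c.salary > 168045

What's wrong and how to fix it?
Bug: A WHERE condition on the right-hand table after LEFT JOIN drops unmatched parents

Fix: Move the right-table condition into the ON clause so unmatched parents are kept

Corrected query:
SELECT p.name, c.salary FROM departments p LEFT JOIN staff c ON c.dept_id = p.id AND c.salary > 168045

Result:
name        | salary
------------+-------
Sales       | NULL  
Engineering | NULL  
Legal       | NULL  
HR          | NULL  
Marketing   | NULL  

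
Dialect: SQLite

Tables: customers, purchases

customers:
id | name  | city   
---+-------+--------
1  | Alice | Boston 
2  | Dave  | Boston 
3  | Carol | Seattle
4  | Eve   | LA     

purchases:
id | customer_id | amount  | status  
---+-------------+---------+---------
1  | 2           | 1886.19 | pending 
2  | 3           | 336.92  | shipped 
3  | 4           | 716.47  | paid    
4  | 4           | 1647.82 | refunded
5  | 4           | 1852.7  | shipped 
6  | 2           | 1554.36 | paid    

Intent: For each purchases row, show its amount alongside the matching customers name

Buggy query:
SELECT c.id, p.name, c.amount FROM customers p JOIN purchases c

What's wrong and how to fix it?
Bug: Missing join condition: each purchases row is matched to all customers rows instead of just its own

Fix: Add ON c.customer_id = p.id to the JOIN

Corrected query:
SELECT c.id, p.name, c.amount FROM customers p JOIN purchases c ON c.customer_id = p.id

Result:
id | name  | amount 
---+-------+--------
1  | Dave  | 1886.19
2  | Carol | 336.92 
3  | Eve   | 716.47 
4  | Eve   | 1647.82
5  | Eve   | 1852.7 
6  | Dave  | 1554.36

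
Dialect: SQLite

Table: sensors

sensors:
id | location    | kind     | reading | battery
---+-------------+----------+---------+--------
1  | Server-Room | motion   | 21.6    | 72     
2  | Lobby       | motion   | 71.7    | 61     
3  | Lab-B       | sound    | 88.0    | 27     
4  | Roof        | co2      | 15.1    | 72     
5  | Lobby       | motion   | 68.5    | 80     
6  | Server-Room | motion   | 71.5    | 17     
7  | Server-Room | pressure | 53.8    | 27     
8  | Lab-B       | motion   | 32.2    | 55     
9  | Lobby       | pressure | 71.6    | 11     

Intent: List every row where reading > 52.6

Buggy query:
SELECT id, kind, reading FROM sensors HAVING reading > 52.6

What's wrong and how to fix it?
Bug: This is a non-aggregate query (no GROUP BY, no aggregates), so in SQLite the HAVING clause is invalid here; a row-level condition belongs in WHERE

Fix: Use WHERE for row-level filtering

Corrected query:
SELECT id, kind, reading FROM sensors WHERE reading > 52.6

Result:
id | kind     | reading
---+----------+--------
2  | motion   | 71.7   
3  | sound    | 88     
5  | motion   | 68.5   
6  | motion   | 71.5   
7  | pressure | 53.8   
9  | pressure | 71.6   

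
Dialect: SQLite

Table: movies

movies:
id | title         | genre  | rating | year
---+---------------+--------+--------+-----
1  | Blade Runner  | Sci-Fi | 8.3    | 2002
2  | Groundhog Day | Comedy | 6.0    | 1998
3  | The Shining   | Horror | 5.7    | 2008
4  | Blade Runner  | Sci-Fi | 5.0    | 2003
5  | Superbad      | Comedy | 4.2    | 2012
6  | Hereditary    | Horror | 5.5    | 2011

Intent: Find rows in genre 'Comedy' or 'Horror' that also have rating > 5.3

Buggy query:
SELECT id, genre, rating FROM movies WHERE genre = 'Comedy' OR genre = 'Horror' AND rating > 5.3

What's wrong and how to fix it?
Bug: Without parentheses, AND is evaluated before OR, so the rating filter only applies to the 'Horror' branch

Fix: Group the OR with parentheses (or use IN), then AND the threshold

Corrected query:
SELECT id, genre, rating FROM movies WHERE (genre = 'Comedy' OR genre = 'Horror') AND rating > 5.3

Result:
id | genre  | rating
---+--------+-------
2  | Comedy | 6     
3  | Horror | 5.7   
6  | Horror | 5.5   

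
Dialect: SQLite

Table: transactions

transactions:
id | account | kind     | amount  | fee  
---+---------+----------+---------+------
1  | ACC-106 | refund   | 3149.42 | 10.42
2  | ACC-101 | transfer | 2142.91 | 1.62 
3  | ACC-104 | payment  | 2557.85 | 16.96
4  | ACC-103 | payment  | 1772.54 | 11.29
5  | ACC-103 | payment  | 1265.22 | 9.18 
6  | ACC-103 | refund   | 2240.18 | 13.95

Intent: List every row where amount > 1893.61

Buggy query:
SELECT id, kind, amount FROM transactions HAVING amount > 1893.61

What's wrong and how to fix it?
Bug: HAVING filters the output of aggregation, but this query has no GROUP BY and no aggregate functions, so SQLite rejects it (HAVING clause on a non-aggregate query); the condition here is per row

Fix: Replace HAVING with WHERE since the condition applies to individual rows

Corrected query:
SELECT id, kind, amount FROM transactions WHERE amount > 1893.61

Result:
id | kind     | amount 
---+----------+--------
1  | refund   | 3149.42
2  | transfer | 2142.91
3  | payment  | 2557.85
6  | refund   | 2240.18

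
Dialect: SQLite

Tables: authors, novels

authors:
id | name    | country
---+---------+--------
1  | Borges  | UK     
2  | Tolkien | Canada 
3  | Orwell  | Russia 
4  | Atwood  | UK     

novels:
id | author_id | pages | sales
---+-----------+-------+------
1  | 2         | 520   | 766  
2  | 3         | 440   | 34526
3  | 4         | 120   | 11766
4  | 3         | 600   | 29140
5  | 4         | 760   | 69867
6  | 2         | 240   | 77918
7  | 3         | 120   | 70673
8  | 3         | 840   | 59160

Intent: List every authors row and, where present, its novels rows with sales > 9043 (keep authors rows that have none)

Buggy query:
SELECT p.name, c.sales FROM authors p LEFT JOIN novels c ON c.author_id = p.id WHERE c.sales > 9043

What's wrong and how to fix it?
Bug: A WHERE condition on the right-hand table after LEFT JOIN drops unmatched parents

Fix: Put 'c.sales > 9043' in the JOIN's ON clause instead of WHERE

Corrected query:
SELECT p.name, c.sales FROM authors p LEFT JOIN novels c ON c.author_id = p.id AND c.sales > 9043

Result:
name    | sales
--------+------
Borges  | NULL 
Tolkien | 77918
Orwell  | 29140
Orwell  | 34526
Orwell  | 59160
Orwell  | 70673
Atwood  | 11766
Atwood  | 69867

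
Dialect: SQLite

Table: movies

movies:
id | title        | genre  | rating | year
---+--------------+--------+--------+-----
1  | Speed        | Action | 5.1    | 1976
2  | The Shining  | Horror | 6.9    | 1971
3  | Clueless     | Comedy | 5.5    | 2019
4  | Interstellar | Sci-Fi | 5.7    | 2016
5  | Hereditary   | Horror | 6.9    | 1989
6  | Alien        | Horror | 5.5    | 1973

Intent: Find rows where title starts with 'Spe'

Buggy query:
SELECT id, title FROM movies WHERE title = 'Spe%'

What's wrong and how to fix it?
Bug: '=' compares the literal string including the % character; pattern matching needs LIKE

Fix: Replace '=' with LIKE so 'Spe%' is treated as a pattern

Corrected query:
SELECT id, title FROM movies WHERE title LIKE 'Spe%'

Result:
id | title
---+------
1  | Speed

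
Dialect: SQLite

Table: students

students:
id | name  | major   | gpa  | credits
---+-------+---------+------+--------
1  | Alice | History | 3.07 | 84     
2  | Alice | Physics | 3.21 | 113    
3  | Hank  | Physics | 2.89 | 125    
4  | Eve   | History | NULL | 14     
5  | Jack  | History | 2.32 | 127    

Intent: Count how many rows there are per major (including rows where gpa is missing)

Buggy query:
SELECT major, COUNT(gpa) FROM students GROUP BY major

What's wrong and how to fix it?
Bug: COUNT(gpa) skips NULLs, so groups with missing gpa are undercounted

Fix: Use COUNT(*) to count all rows regardless of NULL

Corrected query:
SELECT major, COUNT(*) FROM students GROUP BY major

Result:
major   | COUNT(*)
--------+---------
History | 3       
Physics | 2       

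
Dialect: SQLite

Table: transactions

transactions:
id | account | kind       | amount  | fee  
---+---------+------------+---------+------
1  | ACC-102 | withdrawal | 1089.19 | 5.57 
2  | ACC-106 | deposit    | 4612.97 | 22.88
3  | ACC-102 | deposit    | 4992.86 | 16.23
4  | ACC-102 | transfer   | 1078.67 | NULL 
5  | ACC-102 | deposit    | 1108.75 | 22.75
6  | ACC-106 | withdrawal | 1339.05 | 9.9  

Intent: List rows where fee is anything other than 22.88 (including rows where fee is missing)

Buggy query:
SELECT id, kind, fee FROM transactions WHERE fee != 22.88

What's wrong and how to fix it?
Bug: Inequality against NULL is unknown, not true; rows with NULL are dropped

Fix: Add an explicit OR fee IS NULL to include the missing-value rows

Corrected query:
SELECT id, kind, fee FROM transactions WHERE fee != 22.88 OR fee IS NULL

Result:
id | kind       | fee  
---+------------+------
1  | withdrawal | 5.57 
3  | deposit    | 16.23
4  | transfer   | NULL 
5  | deposit    | 22.75
6  | withdrawal | 9.9  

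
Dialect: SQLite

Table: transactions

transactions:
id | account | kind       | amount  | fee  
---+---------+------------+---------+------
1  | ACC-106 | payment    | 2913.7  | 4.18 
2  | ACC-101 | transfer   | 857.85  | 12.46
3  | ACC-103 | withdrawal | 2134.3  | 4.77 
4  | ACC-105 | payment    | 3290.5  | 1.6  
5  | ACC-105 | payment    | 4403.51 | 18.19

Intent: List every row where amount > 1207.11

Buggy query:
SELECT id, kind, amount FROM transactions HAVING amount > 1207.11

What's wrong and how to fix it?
Bug: This is a non-aggregate query (no GROUP BY, no aggregates), so in SQLite the HAVING clause is invalid here; a row-level condition belongs in WHERE

Fix: Replace HAVING with WHERE since the condition applies to individual rows

Corrected query:
SELECT id, kind, amount FROM transactions WHERE amount > 1207.11

Result:
id | kind       | amount 
---+------------+--------
1  | payment    | 2913.7 
3  | withdrawal | 2134.3 
4  | payment    | 3290.5 
5  | payment    | 4403.51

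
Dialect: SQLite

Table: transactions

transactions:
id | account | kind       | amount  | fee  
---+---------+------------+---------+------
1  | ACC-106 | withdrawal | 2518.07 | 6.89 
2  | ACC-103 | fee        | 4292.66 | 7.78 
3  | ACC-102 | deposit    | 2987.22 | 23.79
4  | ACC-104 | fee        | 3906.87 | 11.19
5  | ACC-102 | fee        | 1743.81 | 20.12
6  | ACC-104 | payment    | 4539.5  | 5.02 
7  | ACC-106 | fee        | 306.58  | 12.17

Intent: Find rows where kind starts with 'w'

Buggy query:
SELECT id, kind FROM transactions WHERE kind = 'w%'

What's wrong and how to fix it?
Bug: Wildcards only work with LIKE; '=' treats '%' as a literal character

Fix: Use LIKE for wildcard pattern matching

Corrected query:
SELECT id, kind FROM transactions WHERE kind LIKE 'w%'

Result:
id | kind      
---+-----------
1  | withdrawal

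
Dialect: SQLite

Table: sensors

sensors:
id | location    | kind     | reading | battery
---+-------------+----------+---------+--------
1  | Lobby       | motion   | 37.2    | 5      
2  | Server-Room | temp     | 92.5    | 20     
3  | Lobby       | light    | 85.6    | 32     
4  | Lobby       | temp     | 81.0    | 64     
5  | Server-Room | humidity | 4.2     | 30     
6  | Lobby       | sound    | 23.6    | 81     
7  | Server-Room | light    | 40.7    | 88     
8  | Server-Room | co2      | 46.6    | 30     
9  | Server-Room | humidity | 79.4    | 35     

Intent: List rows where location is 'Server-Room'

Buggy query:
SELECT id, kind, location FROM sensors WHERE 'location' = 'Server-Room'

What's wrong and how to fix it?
Bug: 'location' in single quotes is a string literal, not the column; the comparison is literal-vs-literal and never true

Fix: Reference the column as location without single quotes

Corrected query:
SELECT id, kind, location FROM sensors WHERE location = 'Server-Room'

Result:
id | kind     | location   
---+----------+------------
2  | temp     | Server-Room
5  | humidity | Server-Room
7  | light    | Server-Room
8  | co2      | Server-Room
9  | humidity | Server-Room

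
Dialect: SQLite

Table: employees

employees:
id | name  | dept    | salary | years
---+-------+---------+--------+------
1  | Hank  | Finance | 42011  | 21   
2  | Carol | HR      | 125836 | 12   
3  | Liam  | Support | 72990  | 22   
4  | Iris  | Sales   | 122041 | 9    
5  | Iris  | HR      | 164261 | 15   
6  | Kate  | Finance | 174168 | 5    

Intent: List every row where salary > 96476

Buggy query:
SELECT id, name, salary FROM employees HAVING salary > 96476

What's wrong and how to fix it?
Bug: HAVING filters the output of aggregation, but this query has no GROUP BY and no aggregate functions, so SQLite rejects it (HAVING clause on a non-aggregate query); the condition here is per row

Fix: Replace HAVING with WHERE since the condition applies to individual rows

Corrected query:
SELECT id, name, salary FROM employees WHERE salary > 96476

Result:
id | name  | salary
---+-------+-------
2  | Carol | 125836
4  | Iris  | 122041
5  | Iris  | 164261
6  | Kate  | 174168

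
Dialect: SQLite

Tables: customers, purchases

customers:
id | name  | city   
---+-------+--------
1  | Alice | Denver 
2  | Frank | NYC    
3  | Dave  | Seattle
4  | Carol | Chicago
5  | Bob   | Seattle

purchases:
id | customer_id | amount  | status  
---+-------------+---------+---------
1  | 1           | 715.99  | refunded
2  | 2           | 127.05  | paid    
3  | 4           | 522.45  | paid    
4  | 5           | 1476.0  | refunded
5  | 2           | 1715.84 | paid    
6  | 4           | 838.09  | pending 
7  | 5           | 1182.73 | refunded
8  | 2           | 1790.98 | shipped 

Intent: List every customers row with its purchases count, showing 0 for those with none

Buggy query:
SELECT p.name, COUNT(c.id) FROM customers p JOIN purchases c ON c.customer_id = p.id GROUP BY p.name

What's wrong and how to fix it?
Bug: INNER JOIN drops customers rows that have no matching purchases rows

Fix: Use LEFT JOIN so parents without children still appear (COUNT(c.id) gives 0)

Corrected query:
SELECT p.name, COUNT(c.id) FROM customers p LEFT JOIN purchases c ON c.customer_id = p.id GROUP BY p.name

Result:
name  | COUNT(c.id)
------+------------
Alice | 1          
Bob   | 2          
Carol | 2          
Dave  | 0          
Frank | 3          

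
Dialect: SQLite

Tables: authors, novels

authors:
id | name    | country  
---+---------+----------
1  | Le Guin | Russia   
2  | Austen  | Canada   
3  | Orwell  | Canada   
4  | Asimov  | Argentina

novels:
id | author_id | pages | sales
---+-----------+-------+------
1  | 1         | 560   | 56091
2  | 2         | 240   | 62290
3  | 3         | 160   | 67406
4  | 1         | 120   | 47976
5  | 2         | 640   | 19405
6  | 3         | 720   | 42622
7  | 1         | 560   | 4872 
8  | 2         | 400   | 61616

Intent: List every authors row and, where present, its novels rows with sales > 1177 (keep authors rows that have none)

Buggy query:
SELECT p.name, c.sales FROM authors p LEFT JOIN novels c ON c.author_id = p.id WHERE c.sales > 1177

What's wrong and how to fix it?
Bug: A WHERE condition on the right-hand table after LEFT JOIN drops unmatched parents

Fix: Move the right-table condition into the ON clause so unmatched parents are kept

Corrected query:
SELECT p.name, c.sales FROM authors p LEFT JOIN novels c ON c.author_id = p.id AND c.sales > 1177

Result:
name    | sales
--------+------
Le Guin | 4872 
Le Guin | 47976
Le Guin | 56091
Austen  | 19405
Austen  | 61616
Austen  | 62290
Orwell  | 42622
Orwell  | 67406
Asimov  | NULL 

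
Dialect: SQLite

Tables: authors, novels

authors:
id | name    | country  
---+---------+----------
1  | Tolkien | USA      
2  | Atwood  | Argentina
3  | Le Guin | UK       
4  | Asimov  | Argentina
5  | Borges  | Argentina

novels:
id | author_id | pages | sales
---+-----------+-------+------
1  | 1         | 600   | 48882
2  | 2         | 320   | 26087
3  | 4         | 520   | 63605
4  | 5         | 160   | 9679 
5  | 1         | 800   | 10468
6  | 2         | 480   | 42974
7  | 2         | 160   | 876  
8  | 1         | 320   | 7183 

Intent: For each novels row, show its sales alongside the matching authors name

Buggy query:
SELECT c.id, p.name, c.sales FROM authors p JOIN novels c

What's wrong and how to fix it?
Bug: JOIN with no ON clause produces a cartesian product; every novels row pairs with every authors row

Fix: Add ON c.author_id = p.id to the JOIN

Corrected query:
SELECT c.id, p.name, c.sales FROM authors p JOIN novels c ON c.author_id = p.id

Result:
id | name    | sales
---+---------+------
1  | Tolkien | 48882
2  | Atwood  | 26087
3  | Asimov  | 63605
4  | Borges  | 9679 
5  | Tolkien | 10468
6  | Atwood  | 42974
7  | Atwood  | 876  
8  | Tolkien | 7183 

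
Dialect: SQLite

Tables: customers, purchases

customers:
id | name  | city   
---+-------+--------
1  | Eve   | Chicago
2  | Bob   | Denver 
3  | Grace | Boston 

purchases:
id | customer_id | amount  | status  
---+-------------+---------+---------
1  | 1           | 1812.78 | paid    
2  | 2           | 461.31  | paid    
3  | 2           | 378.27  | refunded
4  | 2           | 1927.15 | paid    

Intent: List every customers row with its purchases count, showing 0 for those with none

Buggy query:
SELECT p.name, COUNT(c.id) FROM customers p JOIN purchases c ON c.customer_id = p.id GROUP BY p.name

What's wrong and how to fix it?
Bug: INNER JOIN drops customers rows that have no matching purchases rows

Fix: Switch to LEFT JOIN to retain unmatched parent rows

Corrected query:
SELECT p.name, COUNT(c.id) FROM customers p LEFT JOIN purchases c ON c.customer_id = p.id GROUP BY p.name

Result:
name  | COUNT(c.id)
------+------------
Bob   | 3          
Eve   | 1          
Grace | 0          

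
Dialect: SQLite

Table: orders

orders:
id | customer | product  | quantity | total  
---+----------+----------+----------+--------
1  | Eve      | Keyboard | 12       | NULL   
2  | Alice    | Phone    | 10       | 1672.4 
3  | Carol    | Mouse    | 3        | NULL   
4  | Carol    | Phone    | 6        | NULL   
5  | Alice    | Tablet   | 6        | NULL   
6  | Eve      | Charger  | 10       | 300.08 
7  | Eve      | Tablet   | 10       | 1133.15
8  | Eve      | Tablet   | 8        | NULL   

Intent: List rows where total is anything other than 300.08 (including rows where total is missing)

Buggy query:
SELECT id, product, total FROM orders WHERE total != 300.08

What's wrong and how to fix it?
Bug: Inequality against NULL is unknown, not true; rows with NULL are dropped

Fix: Add an explicit OR total IS NULL to include the missing-value rows

Corrected query:
SELECT id, product, total FROM orders WHERE total != 300.08 OR total IS NULL

Result:
id | product  | total  
---+----------+--------
1  | Keyboard | NULL   
2  | Phone    | 1672.4 
3  | Mouse    | NULL   
4  | Phone    | NULL   
5  | Tablet   | NULL   
7  | Tablet   | 1133.15
8  | Tablet   | NULL   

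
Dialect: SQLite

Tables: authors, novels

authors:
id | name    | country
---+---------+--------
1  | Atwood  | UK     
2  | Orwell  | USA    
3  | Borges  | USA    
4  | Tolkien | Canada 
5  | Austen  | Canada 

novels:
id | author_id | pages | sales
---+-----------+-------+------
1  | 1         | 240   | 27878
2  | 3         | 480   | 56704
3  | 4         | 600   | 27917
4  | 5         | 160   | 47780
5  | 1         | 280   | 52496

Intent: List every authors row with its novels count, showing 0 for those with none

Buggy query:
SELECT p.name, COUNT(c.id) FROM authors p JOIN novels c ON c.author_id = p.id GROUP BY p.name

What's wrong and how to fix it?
Bug: INNER JOIN drops authors rows that have no matching novels rows

Fix: Switch to LEFT JOIN to retain unmatched parent rows

Corrected query:
SELECT p.name, COUNT(c.id) FROM authors p LEFT JOIN novels c ON c.author_id = p.id GROUP BY p.name

Result:
name    | COUNT(c.id)
--------+------------
Atwood  | 2          
Austen  | 1          
Borges  | 1          
Orwell  | 0          
Tolkien | 1          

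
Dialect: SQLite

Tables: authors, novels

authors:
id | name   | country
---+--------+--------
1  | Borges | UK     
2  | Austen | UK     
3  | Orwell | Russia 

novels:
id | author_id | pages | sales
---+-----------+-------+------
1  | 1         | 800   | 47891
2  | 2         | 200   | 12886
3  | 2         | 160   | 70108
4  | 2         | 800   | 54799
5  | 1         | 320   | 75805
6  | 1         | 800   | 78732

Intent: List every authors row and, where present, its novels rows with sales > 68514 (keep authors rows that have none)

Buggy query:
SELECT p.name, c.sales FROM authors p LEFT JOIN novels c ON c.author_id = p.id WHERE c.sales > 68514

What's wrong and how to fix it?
Bug: Filtering c.sales in WHERE discards the NULL rows produced by LEFT JOIN, turning it into an inner join

Fix: Put 'c.sales > 68514' in the JOIN's ON clause instead of WHERE

Corrected query:
SELECT p.name, c.sales FROM authors p LEFT JOIN novels c ON c.author_id = p.id AND c.sales > 68514

Result:
name   | sales
-------+------
Borges | 75805
Borges | 78732
Austen | 70108
Orwell | NULL 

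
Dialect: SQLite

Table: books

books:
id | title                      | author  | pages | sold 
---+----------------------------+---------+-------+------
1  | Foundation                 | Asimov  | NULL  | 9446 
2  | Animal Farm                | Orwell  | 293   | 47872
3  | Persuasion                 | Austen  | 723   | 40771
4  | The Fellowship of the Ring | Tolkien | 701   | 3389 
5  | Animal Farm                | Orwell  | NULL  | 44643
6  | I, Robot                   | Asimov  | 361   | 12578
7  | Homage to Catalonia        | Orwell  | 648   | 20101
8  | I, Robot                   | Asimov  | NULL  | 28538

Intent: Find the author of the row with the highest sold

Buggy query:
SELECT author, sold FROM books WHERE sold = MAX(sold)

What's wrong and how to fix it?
Bug: MAX(sold) is an aggregate and cannot be used directly in WHERE

Fix: Use a subquery: WHERE sold = (SELECT MAX(sold) FROM books)

Corrected query:
SELECT author, sold FROM books WHERE sold = (SELECT MAX(sold) FROM books)

Result:
author | sold 
-------+------
Orwell | 47872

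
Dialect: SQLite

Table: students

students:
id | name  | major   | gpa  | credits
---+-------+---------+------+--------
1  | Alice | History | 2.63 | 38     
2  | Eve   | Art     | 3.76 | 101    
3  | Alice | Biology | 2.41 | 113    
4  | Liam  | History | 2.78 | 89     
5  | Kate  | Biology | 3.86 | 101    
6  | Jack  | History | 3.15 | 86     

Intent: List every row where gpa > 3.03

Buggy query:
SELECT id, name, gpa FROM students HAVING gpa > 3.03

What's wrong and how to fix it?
Bug: HAVING filters the output of aggregation, but this query has no GROUP BY and no aggregate functions, so SQLite rejects it (HAVING clause on a non-aggregate query); the condition here is per row

Fix: Replace HAVING with WHERE since the condition applies to individual rows

Corrected query:
SELECT id, name, gpa FROM students WHERE gpa > 3.03

Result:
id | name | gpa 
---+------+-----
2  | Eve  | 3.76
5  | Kate | 3.86
6  | Jack | 3.15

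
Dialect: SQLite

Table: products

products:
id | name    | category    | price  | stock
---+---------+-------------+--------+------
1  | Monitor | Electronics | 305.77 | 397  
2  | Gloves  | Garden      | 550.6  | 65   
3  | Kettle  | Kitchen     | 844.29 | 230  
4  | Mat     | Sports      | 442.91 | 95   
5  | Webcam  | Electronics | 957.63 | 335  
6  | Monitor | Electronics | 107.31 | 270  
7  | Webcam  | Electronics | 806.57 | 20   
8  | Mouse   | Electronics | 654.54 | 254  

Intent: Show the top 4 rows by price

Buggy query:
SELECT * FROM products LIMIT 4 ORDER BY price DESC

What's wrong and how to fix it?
Bug: LIMIT must come after ORDER BY

Fix: Swap the clauses: ORDER BY first, then LIMIT

Corrected query:
SELECT * FROM products ORDER BY price DESC LIMIT 4

Result:
id | name   | category    | price  | stock
---+--------+-------------+--------+------
5  | Webcam | Electronics | 957.63 | 335  
3  | Kettle | Kitchen     | 844.29 | 230  
7  | Webcam | Electronics | 806.57 | 20   
8  | Mouse  | Electronics | 654.54 | 254  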